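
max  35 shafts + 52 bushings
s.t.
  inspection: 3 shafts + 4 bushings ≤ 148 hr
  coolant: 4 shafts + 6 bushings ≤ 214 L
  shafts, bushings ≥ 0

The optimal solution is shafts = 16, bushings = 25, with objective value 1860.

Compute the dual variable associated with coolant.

8

At the optimum: inspection uses 148 of 148 (binding); coolant uses 214 of 214 (binding).
The binding rows give the dual system: 3·y_inspection + 4·y_coolant = 35 and 4·y_inspection + 6·y_coolant = 52.
→ y_inspection = 1 and y_coolant = 8.
Shadow price of coolant = 8.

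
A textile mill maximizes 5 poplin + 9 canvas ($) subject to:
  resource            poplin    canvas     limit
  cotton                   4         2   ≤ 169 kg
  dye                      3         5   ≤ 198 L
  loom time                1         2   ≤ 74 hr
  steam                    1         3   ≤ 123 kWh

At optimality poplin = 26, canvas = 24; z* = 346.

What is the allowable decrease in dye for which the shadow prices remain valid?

Binding constraints: dye, loom time. The basis is B = [[3,5],[1,2]] with det 1.
Per unit decrease in dye, x* moves by d = (-2, 1).
The basis stays optimal until poplin reaches 0; allowable decrease = 13 L.

13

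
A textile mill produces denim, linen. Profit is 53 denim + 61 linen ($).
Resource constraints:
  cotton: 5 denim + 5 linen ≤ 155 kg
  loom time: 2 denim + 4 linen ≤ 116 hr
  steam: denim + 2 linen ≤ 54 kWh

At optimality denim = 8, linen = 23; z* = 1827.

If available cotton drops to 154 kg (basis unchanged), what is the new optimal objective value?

1818

At the optimum: cotton uses 155 of 155 (binding); loom time uses 108 of 116 (slack = 8); steam uses 54 of 54 (binding).
Slack constraints have shadow price 0 (complementary slackness).
From A_Bᵀ y = c: 5·y_cotton + 1·y_steam = 53; 5·y_cotton + 2·y_steam = 61.
This yields shadow prices y_cotton = 9, y_steam = 8.
Δz = y_cotton·Δb = 9 × (-1) = -9, so new z* = 1827 − 9 = 1818.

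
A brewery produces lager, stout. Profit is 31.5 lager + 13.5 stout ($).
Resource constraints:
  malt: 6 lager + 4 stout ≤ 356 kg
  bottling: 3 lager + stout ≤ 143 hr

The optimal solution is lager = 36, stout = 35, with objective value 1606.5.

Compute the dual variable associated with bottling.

7.5

Check each constraint at x*: malt 356/356 (tight); bottling 143/143 (tight).
Dual feasibility on the basic columns requires 6·y_malt + 3·y_bottling = 31.5, 4·y_malt + 1·y_bottling = 13.5.
This yields shadow prices y_malt = 1.5, y_bottling = 7.5.
Shadow price of bottling = 7.5.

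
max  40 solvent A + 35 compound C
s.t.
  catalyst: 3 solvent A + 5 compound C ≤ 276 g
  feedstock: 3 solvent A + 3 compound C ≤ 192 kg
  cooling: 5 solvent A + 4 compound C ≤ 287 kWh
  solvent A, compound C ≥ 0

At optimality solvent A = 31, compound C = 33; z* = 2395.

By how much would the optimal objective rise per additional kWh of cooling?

5

Check each constraint at x*: catalyst 258/276 (slack 18); feedstock 192/192 (tight); cooling 287/287 (tight).
Since catalyst is not tight, its dual is 0.
Dual feasibility on the basic columns requires 3·y_feedstock + 5·y_cooling = 40, 3·y_feedstock + 4·y_cooling = 35.
→ y_feedstock = 5 and y_cooling = 5.
Shadow price of cooling = 5.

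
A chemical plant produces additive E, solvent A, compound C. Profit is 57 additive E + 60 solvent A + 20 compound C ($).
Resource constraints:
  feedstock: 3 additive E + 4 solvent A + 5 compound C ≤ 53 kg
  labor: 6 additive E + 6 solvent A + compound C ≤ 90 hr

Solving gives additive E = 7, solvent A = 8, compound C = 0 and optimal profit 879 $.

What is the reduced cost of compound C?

-3

At the optimum: feedstock uses 53 of 53 (binding); labor uses 90 of 90 (binding).
Dual feasibility on the basic columns requires 3·y_feedstock + 6·y_labor = 57, 4·y_feedstock + 6·y_labor = 60.
→ y_feedstock = 3 and y_labor = 8.
Reduced cost of compound C: c₃ − yᵀa₃ = 20 − (3·5 + 8·1) = 20 − 23 = -3.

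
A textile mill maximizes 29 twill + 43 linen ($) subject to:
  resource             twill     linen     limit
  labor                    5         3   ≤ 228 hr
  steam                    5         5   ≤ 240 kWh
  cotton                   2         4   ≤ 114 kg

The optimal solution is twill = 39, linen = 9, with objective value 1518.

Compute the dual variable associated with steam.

Check each constraint at x*: labor 222/228 (slack 6); steam 240/240 (tight); cotton 114/114 (tight).
Slack constraints have shadow price 0 (complementary slackness).
From A_Bᵀ y = c: 5·y_steam + 2·y_cotton = 29; 5·y_steam + 4·y_cotton = 43.
This yields shadow prices y_steam = 3, y_cotton = 7.
Shadow price of steam = 3.

3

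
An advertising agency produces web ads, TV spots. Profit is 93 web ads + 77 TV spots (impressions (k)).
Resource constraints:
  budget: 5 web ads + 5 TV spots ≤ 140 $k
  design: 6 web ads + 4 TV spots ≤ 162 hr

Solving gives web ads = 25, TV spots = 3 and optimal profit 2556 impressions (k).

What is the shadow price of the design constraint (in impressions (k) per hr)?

8

At the optimum: budget uses 140 of 140 (binding); design uses 162 of 162 (binding).
The binding rows give the dual system: 5·y_budget + 6·y_design = 93 and 5·y_budget + 4·y_design = 77.
Solving: y_budget = 9, y_design = 8.
Shadow price of design = 8.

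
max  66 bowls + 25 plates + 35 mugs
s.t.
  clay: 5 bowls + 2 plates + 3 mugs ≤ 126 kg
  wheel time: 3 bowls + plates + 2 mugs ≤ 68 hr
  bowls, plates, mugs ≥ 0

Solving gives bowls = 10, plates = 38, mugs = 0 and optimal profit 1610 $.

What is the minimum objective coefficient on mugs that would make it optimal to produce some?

Both clay and wheel time are binding at x*.
The binding rows give the dual system: 5·y_clay + 3·y_wheel time = 66 and 2·y_clay + 1·y_wheel time = 25.
→ y_clay = 9 and y_wheel time = 7.
mugs enters the basis when its profit ≥ yᵀa₃ = 9·3 + 7·2 = 41.

41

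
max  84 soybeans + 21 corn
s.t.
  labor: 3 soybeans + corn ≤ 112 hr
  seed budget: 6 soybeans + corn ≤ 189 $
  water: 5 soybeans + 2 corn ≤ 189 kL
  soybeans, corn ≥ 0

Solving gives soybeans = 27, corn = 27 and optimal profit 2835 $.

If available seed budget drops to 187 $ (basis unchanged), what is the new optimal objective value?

Binding: seed budget and water. Non-binding: labor (4 unused).
Since labor is not tight, its dual is 0.
Dual feasibility on the basic columns requires 6·y_seed budget + 5·y_water = 84, 1·y_seed budget + 2·y_water = 21.
Solving: y_seed budget = 9, y_water = 6.
Δz = y_seed budget·Δb = 9 × (-2) = -18, so new z* = 2835 − 18 = 2817.

2817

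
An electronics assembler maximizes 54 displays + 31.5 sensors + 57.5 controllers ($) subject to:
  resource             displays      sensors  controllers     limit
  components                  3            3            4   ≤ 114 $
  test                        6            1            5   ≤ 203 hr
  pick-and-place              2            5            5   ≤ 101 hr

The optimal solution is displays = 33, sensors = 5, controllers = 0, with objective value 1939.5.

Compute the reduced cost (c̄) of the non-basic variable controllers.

Check each constraint at x*: components 114/114 (tight); test 203/203 (tight); pick-and-place 91/101 (slack 10).
Since pick-and-place is not tight, its dual is 0.
Dual feasibility on the basic columns requires 3·y_components + 6·y_test = 54, 3·y_components + 1·y_test = 31.5.
→ y_components = 9 and y_test = 4.5.
Reduced cost of controllers: c₃ − yᵀa₃ = 57.5 − (9·4 + 4.5·5) = 57.5 − 58.5 = -1.

-1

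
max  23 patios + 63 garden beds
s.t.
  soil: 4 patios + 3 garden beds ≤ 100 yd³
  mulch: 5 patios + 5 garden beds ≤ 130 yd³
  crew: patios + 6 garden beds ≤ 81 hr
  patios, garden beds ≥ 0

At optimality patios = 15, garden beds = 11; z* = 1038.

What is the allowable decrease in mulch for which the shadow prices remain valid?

62.5

Binding constraints: mulch, crew. The basis is B = [[5,5],[1,6]] with det 25.
Per unit decrease in mulch, x* moves by d = (-0.24, 0.04).
The basis stays optimal until patios reaches 0; allowable decrease = 62.5 yd³.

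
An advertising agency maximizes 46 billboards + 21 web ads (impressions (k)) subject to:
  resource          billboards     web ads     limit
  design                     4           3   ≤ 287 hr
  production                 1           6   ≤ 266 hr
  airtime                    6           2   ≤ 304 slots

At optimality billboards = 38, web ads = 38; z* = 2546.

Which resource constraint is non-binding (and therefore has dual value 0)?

design

design: 266/287 (slack 21)
production: 266/266 (binding)
airtime: 304/304 (binding)
By complementary slackness, a constraint with positive slack has shadow price 0 → design.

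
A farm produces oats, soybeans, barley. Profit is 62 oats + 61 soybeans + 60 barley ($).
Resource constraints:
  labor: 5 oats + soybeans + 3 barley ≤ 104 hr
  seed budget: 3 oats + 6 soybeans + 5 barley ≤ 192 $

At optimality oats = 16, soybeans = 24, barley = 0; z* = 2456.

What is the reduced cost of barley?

-6

Check each constraint at x*: labor 104/104 (tight); seed budget 192/192 (tight).
Dual feasibility on the basic columns requires 5·y_labor + 3·y_seed budget = 62, 1·y_labor + 6·y_seed budget = 61.
Solving: y_labor = 7, y_seed budget = 9.
Reduced cost of barley: c₃ − yᵀa₃ = 60 − (7·3 + 9·5) = 60 − 66 = -6.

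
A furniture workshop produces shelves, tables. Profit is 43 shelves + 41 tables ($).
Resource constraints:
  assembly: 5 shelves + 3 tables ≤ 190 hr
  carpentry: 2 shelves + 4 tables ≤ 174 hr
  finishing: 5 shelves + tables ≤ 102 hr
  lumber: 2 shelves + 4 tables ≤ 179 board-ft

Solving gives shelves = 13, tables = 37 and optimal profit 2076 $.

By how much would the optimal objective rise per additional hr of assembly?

Binding: carpentry and finishing. Non-binding: assembly (14 unused), lumber (5 unused).
Since assembly, lumber are not tight, their duals are 0.
Dual feasibility on the basic columns requires 2·y_carpentry + 5·y_finishing = 43, 4·y_carpentry + 1·y_finishing = 41.
→ y_carpentry = 9 and y_finishing = 5.
Shadow price of assembly = 0.

0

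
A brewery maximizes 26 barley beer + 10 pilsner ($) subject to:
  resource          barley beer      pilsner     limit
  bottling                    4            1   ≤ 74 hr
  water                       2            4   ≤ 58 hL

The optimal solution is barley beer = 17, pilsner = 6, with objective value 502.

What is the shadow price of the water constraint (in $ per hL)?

Both bottling and water are binding at x*.
Dual feasibility on the basic columns requires 4·y_bottling + 2·y_water = 26, 1·y_bottling + 4·y_water = 10.
→ y_bottling = 6 and y_water = 1.
Shadow price of water = 1.

1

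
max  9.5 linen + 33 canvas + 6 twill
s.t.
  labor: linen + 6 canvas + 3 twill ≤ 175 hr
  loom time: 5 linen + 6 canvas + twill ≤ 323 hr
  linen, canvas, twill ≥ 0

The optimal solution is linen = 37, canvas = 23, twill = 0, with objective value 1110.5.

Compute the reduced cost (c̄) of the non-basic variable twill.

-8.5

Check each constraint at x*: labor 175/175 (tight); loom time 323/323 (tight).
Dual feasibility on the basic columns requires 1·y_labor + 5·y_loom time = 9.5, 6·y_labor + 6·y_loom time = 33.
This yields shadow prices y_labor = 4.5, y_loom time = 1.
Reduced cost of twill: c₃ − yᵀa₃ = 6 − (4.5·3 + 1·1) = 6 − 14.5 = -8.5.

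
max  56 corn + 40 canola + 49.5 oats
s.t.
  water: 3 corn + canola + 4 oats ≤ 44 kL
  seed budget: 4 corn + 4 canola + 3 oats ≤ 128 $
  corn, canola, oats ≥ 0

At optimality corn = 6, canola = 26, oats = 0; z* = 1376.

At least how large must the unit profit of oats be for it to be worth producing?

Both water and seed budget are binding at x*.
From A_Bᵀ y = c: 3·y_water + 4·y_seed budget = 56; 1·y_water + 4·y_seed budget = 40.
Solving: y_water = 8, y_seed budget = 8.
oats enters the basis when its profit ≥ yᵀa₃ = 8·4 + 8·3 = 56.

56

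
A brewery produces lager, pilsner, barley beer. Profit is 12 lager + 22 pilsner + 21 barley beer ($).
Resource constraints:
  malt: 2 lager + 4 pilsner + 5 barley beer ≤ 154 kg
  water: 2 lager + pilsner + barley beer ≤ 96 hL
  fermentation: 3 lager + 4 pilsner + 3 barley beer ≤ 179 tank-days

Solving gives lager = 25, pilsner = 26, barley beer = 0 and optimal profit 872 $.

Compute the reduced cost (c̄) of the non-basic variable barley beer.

At the optimum: malt uses 154 of 154 (binding); water uses 76 of 96 (slack = 20); fermentation uses 179 of 179 (binding).
Since water is not tight, its dual is 0.
Dual feasibility on the basic columns requires 2·y_malt + 3·y_fermentation = 12, 4·y_malt + 4·y_fermentation = 22.
→ y_malt = 4.5 and y_fermentation = 1.
Reduced cost of barley beer: c₃ − yᵀa₃ = 21 − (4.5·5 + 1·3) = 21 − 25.5 = -4.5.

-4.5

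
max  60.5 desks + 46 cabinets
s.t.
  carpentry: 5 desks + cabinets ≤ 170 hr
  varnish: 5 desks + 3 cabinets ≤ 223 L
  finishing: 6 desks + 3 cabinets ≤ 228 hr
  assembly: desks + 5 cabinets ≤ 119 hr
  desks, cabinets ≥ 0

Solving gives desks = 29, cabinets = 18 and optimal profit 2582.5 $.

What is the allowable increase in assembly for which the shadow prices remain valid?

216

Binding constraints: finishing, assembly. The basis is B = [[6,3],[1,5]] with det 27.
Per unit increase in assembly, x* moves by d = (-0.1111, 0.2222).
The basis stays optimal until varnish becomes binding; allowable increase = 216 hr.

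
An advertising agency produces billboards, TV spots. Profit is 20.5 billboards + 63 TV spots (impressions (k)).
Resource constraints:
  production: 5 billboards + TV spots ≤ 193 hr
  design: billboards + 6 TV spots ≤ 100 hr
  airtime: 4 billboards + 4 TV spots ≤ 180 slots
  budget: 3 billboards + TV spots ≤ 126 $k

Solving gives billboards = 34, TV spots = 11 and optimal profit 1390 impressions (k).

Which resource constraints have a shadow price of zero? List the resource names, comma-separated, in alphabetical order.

budget, production

production: 181/193 (slack 12)
design: 100/100 (binding)
airtime: 180/180 (binding)
budget: 113/126 (slack 13)
By complementary slackness, a constraint with positive slack has shadow price 0 → budget, production.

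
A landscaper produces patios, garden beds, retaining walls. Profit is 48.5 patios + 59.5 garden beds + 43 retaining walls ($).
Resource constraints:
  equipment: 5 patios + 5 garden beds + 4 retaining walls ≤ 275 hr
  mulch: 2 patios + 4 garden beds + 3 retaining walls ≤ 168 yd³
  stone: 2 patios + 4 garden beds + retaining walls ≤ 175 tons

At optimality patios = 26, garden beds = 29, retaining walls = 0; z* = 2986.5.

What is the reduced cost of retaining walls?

-3.5

Binding: equipment and mulch. Non-binding: stone (7 unused).
Since stone is not tight, its dual is 0.
From A_Bᵀ y = c: 5·y_equipment + 2·y_mulch = 48.5; 5·y_equipment + 4·y_mulch = 59.5.
Solving: y_equipment = 7.5, y_mulch = 5.5.
Reduced cost of retaining walls: c₃ − yᵀa₃ = 43 − (7.5·4 + 5.5·3) = 43 − 46.5 = -3.5.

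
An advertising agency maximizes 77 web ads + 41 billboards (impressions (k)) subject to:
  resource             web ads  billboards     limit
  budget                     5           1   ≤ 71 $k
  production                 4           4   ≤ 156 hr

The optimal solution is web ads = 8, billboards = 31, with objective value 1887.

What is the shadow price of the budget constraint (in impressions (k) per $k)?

9

Both budget and production are binding at x*.
Dual feasibility on the basic columns requires 5·y_budget + 4·y_production = 77, 1·y_budget + 4·y_production = 41.
This yields shadow prices y_budget = 9, y_production = 8.
Shadow price of budget = 9.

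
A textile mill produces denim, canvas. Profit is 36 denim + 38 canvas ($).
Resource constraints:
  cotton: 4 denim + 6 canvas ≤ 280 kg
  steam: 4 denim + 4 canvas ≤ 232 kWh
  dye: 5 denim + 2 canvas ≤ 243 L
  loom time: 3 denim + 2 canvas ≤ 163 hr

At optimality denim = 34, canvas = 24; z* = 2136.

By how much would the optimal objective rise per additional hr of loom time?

Binding: cotton and steam. Non-binding: dye (25 unused), loom time (13 unused).
By complementary slackness, y = 0 for the non-binding constraints.
The binding rows give the dual system: 4·y_cotton + 4·y_steam = 36 and 6·y_cotton + 4·y_steam = 38.
Solving: y_cotton = 1, y_steam = 8.
Shadow price of loom time = 0.

0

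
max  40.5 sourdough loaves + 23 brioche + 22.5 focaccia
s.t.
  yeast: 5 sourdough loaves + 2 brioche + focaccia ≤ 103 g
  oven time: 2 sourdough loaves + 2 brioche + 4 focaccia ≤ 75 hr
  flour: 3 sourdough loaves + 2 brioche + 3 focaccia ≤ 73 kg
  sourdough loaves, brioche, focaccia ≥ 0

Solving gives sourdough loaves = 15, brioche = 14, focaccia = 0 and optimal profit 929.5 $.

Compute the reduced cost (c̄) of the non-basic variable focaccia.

-6

Binding: yeast and flour. Non-binding: oven time (17 unused).
Slack constraints have shadow price 0 (complementary slackness).
From A_Bᵀ y = c: 5·y_yeast + 3·y_flour = 40.5; 2·y_yeast + 2·y_flour = 23.
This yields shadow prices y_yeast = 3, y_flour = 8.5.
Reduced cost of focaccia: c₃ − yᵀa₃ = 22.5 − (3·1 + 8.5·3) = 22.5 − 28.5 = -6.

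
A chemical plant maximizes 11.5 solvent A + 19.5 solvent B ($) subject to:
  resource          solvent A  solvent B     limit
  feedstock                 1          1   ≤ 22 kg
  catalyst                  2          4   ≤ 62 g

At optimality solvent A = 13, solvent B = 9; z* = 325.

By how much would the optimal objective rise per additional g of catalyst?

4

At the optimum: feedstock uses 22 of 22 (binding); catalyst uses 62 of 62 (binding).
From A_Bᵀ y = c: 1·y_feedstock + 2·y_catalyst = 11.5; 1·y_feedstock + 4·y_catalyst = 19.5.
Solving: y_feedstock = 3.5, y_catalyst = 4.
Shadow price of catalyst = 4.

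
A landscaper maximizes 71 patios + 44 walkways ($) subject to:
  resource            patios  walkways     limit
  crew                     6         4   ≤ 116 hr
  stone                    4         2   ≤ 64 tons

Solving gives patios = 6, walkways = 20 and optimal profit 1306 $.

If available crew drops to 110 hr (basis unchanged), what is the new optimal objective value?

1255

Both crew and stone are binding at x*.
The binding rows give the dual system: 6·y_crew + 4·y_stone = 71 and 4·y_crew + 2·y_stone = 44.
This yields shadow prices y_crew = 8.5, y_stone = 5.
Δz = y_crew·Δb = 8.5 × (-6) = -51, so new z* = 1306 − 51 = 1255.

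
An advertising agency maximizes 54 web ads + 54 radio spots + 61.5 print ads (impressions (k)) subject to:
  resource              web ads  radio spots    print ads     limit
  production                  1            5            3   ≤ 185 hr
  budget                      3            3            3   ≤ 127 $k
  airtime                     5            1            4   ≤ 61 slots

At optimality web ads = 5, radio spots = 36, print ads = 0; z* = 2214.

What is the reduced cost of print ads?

-1.5

Binding: production and airtime. Non-binding: budget (4 unused).
By complementary slackness, y = 0 for the non-binding constraint.
The binding rows give the dual system: 1·y_production + 5·y_airtime = 54 and 5·y_production + 1·y_airtime = 54.
This yields shadow prices y_production = 9, y_airtime = 9.
Reduced cost of print ads: c₃ − yᵀa₃ = 61.5 − (9·3 + 9·4) = 61.5 − 63 = -1.5.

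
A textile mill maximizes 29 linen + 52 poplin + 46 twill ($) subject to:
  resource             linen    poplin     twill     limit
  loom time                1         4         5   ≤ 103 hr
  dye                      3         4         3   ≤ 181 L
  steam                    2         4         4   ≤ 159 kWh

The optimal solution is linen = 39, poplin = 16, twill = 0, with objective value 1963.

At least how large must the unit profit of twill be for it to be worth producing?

49

Binding: loom time and dye. Non-binding: steam (17 unused).
By complementary slackness, y = 0 for the non-binding constraint.
Dual feasibility on the basic columns requires 1·y_loom time + 3·y_dye = 29, 4·y_loom time + 4·y_dye = 52.
Solving: y_loom time = 5, y_dye = 8.
twill enters the basis when its profit ≥ yᵀa₃ = 5·5 + 8·3 = 49.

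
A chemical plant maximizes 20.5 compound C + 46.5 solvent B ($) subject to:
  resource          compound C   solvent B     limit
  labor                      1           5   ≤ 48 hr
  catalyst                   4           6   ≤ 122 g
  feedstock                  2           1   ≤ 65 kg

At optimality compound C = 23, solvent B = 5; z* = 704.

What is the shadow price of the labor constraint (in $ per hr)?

4.5

Check each constraint at x*: labor 48/48 (tight); catalyst 122/122 (tight); feedstock 51/65 (slack 14).
By complementary slackness, y = 0 for the non-binding constraint.
Dual feasibility on the basic columns requires 1·y_labor + 4·y_catalyst = 20.5, 5·y_labor + 6·y_catalyst = 46.5.
→ y_labor = 4.5 and y_catalyst = 4.
Shadow price of labor = 4.5.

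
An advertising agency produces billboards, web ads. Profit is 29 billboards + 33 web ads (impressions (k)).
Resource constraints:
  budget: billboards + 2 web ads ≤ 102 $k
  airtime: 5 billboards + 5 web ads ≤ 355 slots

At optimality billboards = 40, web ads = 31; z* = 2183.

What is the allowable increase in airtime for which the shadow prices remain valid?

Binding constraints: budget, airtime. The basis is B = [[1,2],[5,5]] with det -5.
Per unit increase in airtime, x* moves by d = (0.4, -0.2).
The basis stays optimal until web ads reaches 0; allowable increase = 155 slots.

155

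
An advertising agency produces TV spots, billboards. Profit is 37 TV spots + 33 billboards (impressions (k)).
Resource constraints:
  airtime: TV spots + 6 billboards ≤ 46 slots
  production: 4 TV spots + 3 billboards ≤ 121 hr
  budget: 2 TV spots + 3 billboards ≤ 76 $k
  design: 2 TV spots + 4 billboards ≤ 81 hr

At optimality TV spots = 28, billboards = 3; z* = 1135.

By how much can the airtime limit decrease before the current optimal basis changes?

Binding constraints: airtime, production. The basis is B = [[1,6],[4,3]] with det -21.
Per unit decrease in airtime, x* moves by d = (0.1429, -0.1905).
The basis stays optimal until billboards reaches 0; allowable decrease = 15.75 slots.

15.75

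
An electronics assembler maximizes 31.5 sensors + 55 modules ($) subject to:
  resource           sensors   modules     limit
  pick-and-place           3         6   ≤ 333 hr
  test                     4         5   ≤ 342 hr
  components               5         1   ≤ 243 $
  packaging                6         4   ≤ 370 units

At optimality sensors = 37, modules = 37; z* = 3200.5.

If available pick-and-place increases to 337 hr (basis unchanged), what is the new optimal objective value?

At the optimum: pick-and-place uses 333 of 333 (binding); test uses 333 of 342 (slack = 9); components uses 222 of 243 (slack = 21); packaging uses 370 of 370 (binding).
Slack constraints have shadow price 0 (complementary slackness).
Dual feasibility on the basic columns requires 3·y_pick-and-place + 6·y_packaging = 31.5, 6·y_pick-and-place + 4·y_packaging = 55.
→ y_pick-and-place = 8.5 and y_packaging = 1.
Δz = y_pick-and-place·Δb = 8.5 × (4) = 34, so new z* = 3200.5 + 34 = 3234.5.

3234.5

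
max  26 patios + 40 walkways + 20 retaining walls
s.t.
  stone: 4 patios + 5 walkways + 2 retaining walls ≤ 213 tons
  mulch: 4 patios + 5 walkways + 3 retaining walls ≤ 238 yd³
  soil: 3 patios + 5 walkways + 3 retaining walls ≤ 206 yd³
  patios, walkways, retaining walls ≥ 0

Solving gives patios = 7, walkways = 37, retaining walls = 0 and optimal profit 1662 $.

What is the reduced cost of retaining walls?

Check each constraint at x*: stone 213/213 (tight); mulch 213/238 (slack 25); soil 206/206 (tight).
By complementary slackness, y = 0 for the non-binding constraint.
Dual feasibility on the basic columns requires 4·y_stone + 3·y_soil = 26, 5·y_stone + 5·y_soil = 40.
Solving: y_stone = 2, y_soil = 6.
Reduced cost of retaining walls: c₃ − yᵀa₃ = 20 − (2·2 + 6·3) = 20 − 22 = -2.

-2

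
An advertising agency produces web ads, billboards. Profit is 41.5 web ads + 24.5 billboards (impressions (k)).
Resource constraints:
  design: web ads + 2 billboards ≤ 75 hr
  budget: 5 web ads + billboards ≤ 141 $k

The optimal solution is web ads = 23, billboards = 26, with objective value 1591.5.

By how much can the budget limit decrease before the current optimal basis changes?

Binding constraints: design, budget. The basis is B = [[1,2],[5,1]] with det -9.
Per unit decrease in budget, x* moves by d = (-0.2222, 0.1111).
The basis stays optimal until web ads reaches 0; allowable decrease = 103.5 $k.

103.5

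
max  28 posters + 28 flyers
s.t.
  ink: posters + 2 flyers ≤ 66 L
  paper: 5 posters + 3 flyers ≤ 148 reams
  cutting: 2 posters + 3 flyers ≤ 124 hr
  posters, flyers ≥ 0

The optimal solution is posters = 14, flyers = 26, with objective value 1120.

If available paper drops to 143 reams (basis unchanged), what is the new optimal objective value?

1100

Binding: ink and paper. Non-binding: cutting (18 unused).
Since cutting is not tight, its dual is 0.
Dual feasibility on the basic columns requires 1·y_ink + 5·y_paper = 28, 2·y_ink + 3·y_paper = 28.
→ y_ink = 8 and y_paper = 4.
Δz = y_paper·Δb = 4 × (-5) = -20, so new z* = 1120 − 20 = 1100.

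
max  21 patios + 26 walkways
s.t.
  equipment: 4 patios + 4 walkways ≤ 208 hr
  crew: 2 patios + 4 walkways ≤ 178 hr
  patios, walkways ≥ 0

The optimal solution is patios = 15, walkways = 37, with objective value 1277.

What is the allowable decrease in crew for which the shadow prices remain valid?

74

Binding constraints: equipment, crew. The basis is B = [[4,4],[2,4]] with det 8.
Per unit decrease in crew, x* moves by d = (0.5, -0.5).
The basis stays optimal until walkways reaches 0; allowable decrease = 74 hr.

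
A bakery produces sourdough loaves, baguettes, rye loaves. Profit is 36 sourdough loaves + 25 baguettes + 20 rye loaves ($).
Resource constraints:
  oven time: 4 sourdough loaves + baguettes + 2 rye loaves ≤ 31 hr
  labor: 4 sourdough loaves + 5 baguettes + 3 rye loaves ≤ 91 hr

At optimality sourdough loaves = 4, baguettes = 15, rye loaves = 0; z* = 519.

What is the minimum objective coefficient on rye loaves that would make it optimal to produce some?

22

Check each constraint at x*: oven time 31/31 (tight); labor 91/91 (tight).
From A_Bᵀ y = c: 4·y_oven time + 4·y_labor = 36; 1·y_oven time + 5·y_labor = 25.
→ y_oven time = 5 and y_labor = 4.
rye loaves enters the basis when its profit ≥ yᵀa₃ = 5·2 + 4·3 = 22.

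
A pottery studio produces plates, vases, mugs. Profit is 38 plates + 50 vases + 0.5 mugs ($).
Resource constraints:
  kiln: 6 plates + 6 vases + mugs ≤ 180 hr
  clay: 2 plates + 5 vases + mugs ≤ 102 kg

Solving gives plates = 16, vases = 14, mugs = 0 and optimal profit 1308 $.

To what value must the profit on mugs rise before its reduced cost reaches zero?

9

Check each constraint at x*: kiln 180/180 (tight); clay 102/102 (tight).
Dual feasibility on the basic columns requires 6·y_kiln + 2·y_clay = 38, 6·y_kiln + 5·y_clay = 50.
Solving: y_kiln = 5, y_clay = 4.
mugs enters the basis when its profit ≥ yᵀa₃ = 5·1 + 4·1 = 9.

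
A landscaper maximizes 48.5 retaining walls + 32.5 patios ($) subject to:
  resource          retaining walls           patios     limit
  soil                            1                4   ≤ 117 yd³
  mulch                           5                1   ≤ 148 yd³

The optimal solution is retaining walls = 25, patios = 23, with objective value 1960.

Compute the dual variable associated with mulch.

8.5

Both soil and mulch are binding at x*.
From A_Bᵀ y = c: 1·y_soil + 5·y_mulch = 48.5; 4·y_soil + 1·y_mulch = 32.5.
→ y_soil = 6 and y_mulch = 8.5.
Shadow price of mulch = 8.5.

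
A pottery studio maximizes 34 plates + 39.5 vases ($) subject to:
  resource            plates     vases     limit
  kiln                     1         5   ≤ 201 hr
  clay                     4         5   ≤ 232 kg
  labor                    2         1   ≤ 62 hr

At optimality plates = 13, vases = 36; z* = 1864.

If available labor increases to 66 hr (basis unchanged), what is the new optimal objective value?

Check each constraint at x*: kiln 193/201 (slack 8); clay 232/232 (tight); labor 62/62 (tight).
By complementary slackness, y = 0 for the non-binding constraint.
From A_Bᵀ y = c: 4·y_clay + 2·y_labor = 34; 5·y_clay + 1·y_labor = 39.5.
Solving: y_clay = 7.5, y_labor = 2.
Δz = y_labor·Δb = 2 × (4) = 8, so new z* = 1864 + 8 = 1872.

1872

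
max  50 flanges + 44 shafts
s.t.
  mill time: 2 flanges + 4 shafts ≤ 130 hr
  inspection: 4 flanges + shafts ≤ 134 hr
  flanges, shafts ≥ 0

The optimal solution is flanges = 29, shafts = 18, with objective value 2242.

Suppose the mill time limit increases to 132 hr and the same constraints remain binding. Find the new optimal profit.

Check each constraint at x*: mill time 130/130 (tight); inspection 134/134 (tight).
The binding rows give the dual system: 2·y_mill time + 4·y_inspection = 50 and 4·y_mill time + 1·y_inspection = 44.
→ y_mill time = 9 and y_inspection = 8.
Δz = y_mill time·Δb = 9 × (2) = 18, so new z* = 2242 + 18 = 2260.

2260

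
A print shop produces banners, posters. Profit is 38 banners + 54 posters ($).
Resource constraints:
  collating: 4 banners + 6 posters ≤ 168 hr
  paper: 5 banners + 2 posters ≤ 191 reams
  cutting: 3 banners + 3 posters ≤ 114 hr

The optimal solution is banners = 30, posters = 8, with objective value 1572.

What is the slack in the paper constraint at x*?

25

paper used = 5·30 + 2·8 = 166; slack = 191 − 166 = 25.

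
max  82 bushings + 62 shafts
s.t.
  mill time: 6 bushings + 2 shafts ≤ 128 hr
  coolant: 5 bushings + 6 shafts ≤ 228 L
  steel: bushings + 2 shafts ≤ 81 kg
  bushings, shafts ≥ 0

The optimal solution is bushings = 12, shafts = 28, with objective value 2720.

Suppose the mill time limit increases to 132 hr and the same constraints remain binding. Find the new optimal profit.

Binding: mill time and coolant. Non-binding: steel (13 unused).
By complementary slackness, y = 0 for the non-binding constraint.
The binding rows give the dual system: 6·y_mill time + 5·y_coolant = 82 and 2·y_mill time + 6·y_coolant = 62.
→ y_mill time = 7 and y_coolant = 8.
Δz = y_mill time·Δb = 7 × (4) = 28, so new z* = 2720 + 28 = 2748.

2748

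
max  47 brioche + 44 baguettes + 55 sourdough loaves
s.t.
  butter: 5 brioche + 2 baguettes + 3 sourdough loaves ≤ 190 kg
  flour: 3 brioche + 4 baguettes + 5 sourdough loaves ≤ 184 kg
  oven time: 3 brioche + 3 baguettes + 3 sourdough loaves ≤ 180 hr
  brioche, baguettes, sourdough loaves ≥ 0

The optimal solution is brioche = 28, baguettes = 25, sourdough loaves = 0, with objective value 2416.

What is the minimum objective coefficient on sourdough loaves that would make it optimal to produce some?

At the optimum: butter uses 190 of 190 (binding); flour uses 184 of 184 (binding); oven time uses 159 of 180 (slack = 21).
By complementary slackness, y = 0 for the non-binding constraint.
From A_Bᵀ y = c: 5·y_butter + 3·y_flour = 47; 2·y_butter + 4·y_flour = 44.
This yields shadow prices y_butter = 4, y_flour = 9.
sourdough loaves enters the basis when its profit ≥ yᵀa₃ = 4·3 + 9·5 = 57.

57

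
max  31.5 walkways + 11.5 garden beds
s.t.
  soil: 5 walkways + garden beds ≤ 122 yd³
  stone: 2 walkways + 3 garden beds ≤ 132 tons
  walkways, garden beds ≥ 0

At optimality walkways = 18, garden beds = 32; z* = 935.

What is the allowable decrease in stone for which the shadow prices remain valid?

Binding constraints: soil, stone. The basis is B = [[5,1],[2,3]] with det 13.
Per unit decrease in stone, x* moves by d = (0.0769, -0.3846).
The basis stays optimal until garden beds reaches 0; allowable decrease = 83.2 tons.

83.2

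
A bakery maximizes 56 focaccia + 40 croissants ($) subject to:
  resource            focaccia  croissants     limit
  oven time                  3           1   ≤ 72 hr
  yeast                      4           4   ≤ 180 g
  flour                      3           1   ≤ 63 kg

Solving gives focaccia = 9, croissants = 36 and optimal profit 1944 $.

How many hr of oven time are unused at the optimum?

oven time used = 3·9 + 1·36 = 63; slack = 72 − 63 = 9.

9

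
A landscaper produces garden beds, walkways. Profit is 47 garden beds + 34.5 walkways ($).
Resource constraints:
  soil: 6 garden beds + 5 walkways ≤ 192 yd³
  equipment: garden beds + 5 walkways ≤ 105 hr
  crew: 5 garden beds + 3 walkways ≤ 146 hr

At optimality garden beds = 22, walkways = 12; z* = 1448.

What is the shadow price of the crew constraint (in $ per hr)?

Binding: soil and crew. Non-binding: equipment (23 unused).
Since equipment is not tight, its dual is 0.
From A_Bᵀ y = c: 6·y_soil + 5·y_crew = 47; 5·y_soil + 3·y_crew = 34.5.
→ y_soil = 4.5 and y_crew = 4.
Shadow price of crew = 4.

4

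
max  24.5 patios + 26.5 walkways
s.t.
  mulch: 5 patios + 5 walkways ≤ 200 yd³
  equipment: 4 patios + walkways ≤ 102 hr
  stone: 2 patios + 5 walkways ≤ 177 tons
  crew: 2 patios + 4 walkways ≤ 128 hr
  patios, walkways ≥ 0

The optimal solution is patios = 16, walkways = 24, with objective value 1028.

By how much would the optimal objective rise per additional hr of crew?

At the optimum: mulch uses 200 of 200 (binding); equipment uses 88 of 102 (slack = 14); stone uses 152 of 177 (slack = 25); crew uses 128 of 128 (binding).
Since equipment, stone are not tight, their duals are 0.
Dual feasibility on the basic columns requires 5·y_mulch + 2·y_crew = 24.5, 5·y_mulch + 4·y_crew = 26.5.
Solving: y_mulch = 4.5, y_crew = 1.
Shadow price of crew = 1.

1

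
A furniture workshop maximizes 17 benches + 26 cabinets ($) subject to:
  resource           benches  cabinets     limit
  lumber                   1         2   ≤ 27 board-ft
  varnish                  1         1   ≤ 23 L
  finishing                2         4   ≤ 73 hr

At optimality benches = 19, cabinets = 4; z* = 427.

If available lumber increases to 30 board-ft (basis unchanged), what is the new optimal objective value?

Check each constraint at x*: lumber 27/27 (tight); varnish 23/23 (tight); finishing 54/73 (slack 19).
Slack constraints have shadow price 0 (complementary slackness).
Dual feasibility on the basic columns requires 1·y_lumber + 1·y_varnish = 17, 2·y_lumber + 1·y_varnish = 26.
This yields shadow prices y_lumber = 9, y_varnish = 8.
Δz = y_lumber·Δb = 9 × (3) = 27, so new z* = 427 + 27 = 454.

454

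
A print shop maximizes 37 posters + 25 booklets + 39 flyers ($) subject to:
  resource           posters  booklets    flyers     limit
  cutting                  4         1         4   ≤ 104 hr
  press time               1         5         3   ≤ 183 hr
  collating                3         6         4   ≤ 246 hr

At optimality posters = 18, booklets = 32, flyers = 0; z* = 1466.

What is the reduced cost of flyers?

Check each constraint at x*: cutting 104/104 (tight); press time 178/183 (slack 5); collating 246/246 (tight).
Slack constraints have shadow price 0 (complementary slackness).
The binding rows give the dual system: 4·y_cutting + 3·y_collating = 37 and 1·y_cutting + 6·y_collating = 25.
Solving: y_cutting = 7, y_collating = 3.
Reduced cost of flyers: c₃ − yᵀa₃ = 39 − (7·4 + 3·4) = 39 − 40 = -1.

-1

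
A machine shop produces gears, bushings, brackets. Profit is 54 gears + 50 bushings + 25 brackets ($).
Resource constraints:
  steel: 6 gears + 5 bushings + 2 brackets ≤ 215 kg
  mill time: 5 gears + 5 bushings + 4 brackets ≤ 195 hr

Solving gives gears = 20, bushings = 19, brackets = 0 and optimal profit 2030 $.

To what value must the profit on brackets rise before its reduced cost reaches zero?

32

Both steel and mill time are binding at x*.
From A_Bᵀ y = c: 6·y_steel + 5·y_mill time = 54; 5·y_steel + 5·y_mill time = 50.
This yields shadow prices y_steel = 4, y_mill time = 6.
brackets enters the basis when its profit ≥ yᵀa₃ = 4·2 + 6·4 = 32.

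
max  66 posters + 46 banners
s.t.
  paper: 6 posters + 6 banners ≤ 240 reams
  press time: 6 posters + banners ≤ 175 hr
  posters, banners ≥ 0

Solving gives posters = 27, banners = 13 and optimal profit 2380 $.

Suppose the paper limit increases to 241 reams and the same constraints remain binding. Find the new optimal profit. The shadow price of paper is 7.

2387

Δb = 1, so new z* = 2380 + (7)·(1) = 2380 + 7 = 2387.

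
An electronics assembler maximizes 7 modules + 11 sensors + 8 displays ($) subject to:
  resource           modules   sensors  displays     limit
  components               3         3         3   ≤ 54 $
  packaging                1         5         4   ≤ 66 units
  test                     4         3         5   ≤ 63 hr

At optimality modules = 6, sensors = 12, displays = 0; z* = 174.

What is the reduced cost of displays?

At the optimum: components uses 54 of 54 (binding); packaging uses 66 of 66 (binding); test uses 60 of 63 (slack = 3).
Since test is not tight, its dual is 0.
Dual feasibility on the basic columns requires 3·y_components + 1·y_packaging = 7, 3·y_components + 5·y_packaging = 11.
Solving: y_components = 2, y_packaging = 1.
Reduced cost of displays: c₃ − yᵀa₃ = 8 − (2·3 + 1·4) = 8 − 10 = -2.

-2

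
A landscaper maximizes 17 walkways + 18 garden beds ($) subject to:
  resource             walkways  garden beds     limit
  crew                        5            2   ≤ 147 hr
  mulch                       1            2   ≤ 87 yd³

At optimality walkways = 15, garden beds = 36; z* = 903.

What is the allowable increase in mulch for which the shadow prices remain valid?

60

Binding constraints: crew, mulch. The basis is B = [[5,2],[1,2]] with det 8.
Per unit increase in mulch, x* moves by d = (-0.25, 0.625).
The basis stays optimal until walkways reaches 0; allowable increase = 60 yd³.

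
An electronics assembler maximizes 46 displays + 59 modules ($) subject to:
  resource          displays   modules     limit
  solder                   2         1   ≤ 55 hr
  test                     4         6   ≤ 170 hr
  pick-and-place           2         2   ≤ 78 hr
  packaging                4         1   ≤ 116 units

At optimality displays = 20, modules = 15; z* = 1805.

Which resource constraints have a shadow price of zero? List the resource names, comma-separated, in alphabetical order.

packaging, pick-and-place

solder: 55/55 (binding)
test: 170/170 (binding)
pick-and-place: 70/78 (slack 8)
packaging: 95/116 (slack 21)
By complementary slackness, a constraint with positive slack has shadow price 0 → packaging, pick-and-place.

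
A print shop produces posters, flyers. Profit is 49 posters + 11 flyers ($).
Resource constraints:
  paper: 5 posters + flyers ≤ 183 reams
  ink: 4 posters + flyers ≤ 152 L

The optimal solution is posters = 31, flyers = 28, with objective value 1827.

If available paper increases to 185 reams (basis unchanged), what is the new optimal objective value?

At the optimum: paper uses 183 of 183 (binding); ink uses 152 of 152 (binding).
The binding rows give the dual system: 5·y_paper + 4·y_ink = 49 and 1·y_paper + 1·y_ink = 11.
→ y_paper = 5 and y_ink = 6.
Δz = y_paper·Δb = 5 × (2) = 10, so new z* = 1827 + 10 = 1837.

1837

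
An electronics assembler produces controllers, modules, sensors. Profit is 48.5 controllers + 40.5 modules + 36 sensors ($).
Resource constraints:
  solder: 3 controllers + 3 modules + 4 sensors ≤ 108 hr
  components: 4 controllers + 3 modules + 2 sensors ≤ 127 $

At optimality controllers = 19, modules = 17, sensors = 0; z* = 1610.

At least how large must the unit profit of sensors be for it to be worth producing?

38

Both solder and components are binding at x*.
From A_Bᵀ y = c: 3·y_solder + 4·y_components = 48.5; 3·y_solder + 3·y_components = 40.5.
This yields shadow prices y_solder = 5.5, y_components = 8.
sensors enters the basis when its profit ≥ yᵀa₃ = 5.5·4 + 8·2 = 38.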